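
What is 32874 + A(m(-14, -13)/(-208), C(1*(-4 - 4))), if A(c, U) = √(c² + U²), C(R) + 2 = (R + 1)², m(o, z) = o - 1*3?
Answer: 32874 + √95570465/208 ≈ 32921.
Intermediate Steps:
m(o, z) = -3 + o (m(o, z) = o - 3 = -3 + o)
C(R) = -2 + (1 + R)² (C(R) = -2 + (R + 1)² = -2 + (1 + R)²)
A(c, U) = √(U² + c²)
32874 + A(m(-14, -13)/(-208), C(1*(-4 - 4))) = 32874 + √((-2 + (1 + 1*(-4 - 4))²)² + ((-3 - 14)/(-208))²) = 32874 + √((-2 + (1 + 1*(-8))²)² + (-17*(-1/208))²) = 32874 + √((-2 + (1 - 8)²)² + (17/208)²) = 32874 + √((-2 + (-7)²)² + 289/43264) = 32874 + √((-2 + 49)² + 289/43264) = 32874 + √(47² + 289/43264) = 32874 + √(2209 + 289/43264) = 32874 + √(95570465/43264) = 32874 + √95570465/208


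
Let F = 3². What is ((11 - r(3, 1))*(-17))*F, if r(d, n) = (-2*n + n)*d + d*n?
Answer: -1683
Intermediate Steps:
F = 9
r(d, n) = 0 (r(d, n) = (-n)*d + d*n = -d*n + d*n = 0)
((11 - r(3, 1))*(-17))*F = ((11 - 1*0)*(-17))*9 = ((11 + 0)*(-17))*9 = (11*(-17))*9 = -187*9 = -1683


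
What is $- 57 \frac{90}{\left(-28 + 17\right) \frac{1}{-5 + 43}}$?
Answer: $\frac{194940}{11} \approx 17722.0$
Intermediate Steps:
$- 57 \frac{90}{\left(-28 + 17\right) \frac{1}{-5 + 43}} = - 57 \frac{90}{\left(-11\right) \frac{1}{38}} = - 57 \frac{90}{- \frac{11}{38}} = - 57 \cdot 90 \left(- \frac{38}{11}\right) = \left(-57\right) \left(- \frac{3420}{11}\right) = \frac{194940}{11}$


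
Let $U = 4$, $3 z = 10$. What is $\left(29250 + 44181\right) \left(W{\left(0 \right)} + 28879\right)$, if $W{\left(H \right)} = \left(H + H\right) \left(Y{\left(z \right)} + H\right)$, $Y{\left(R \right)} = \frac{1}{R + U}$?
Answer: $2120613849$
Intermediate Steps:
$z = \frac{10}{3}$ ($z = \frac{1}{3} \cdot 10 = \frac{10}{3} \approx 3.3333$)
$Y{\left(R \right)} = \frac{1}{4 + R}$ ($Y{\left(R \right)} = \frac{1}{R + 4} = \frac{1}{4 + R}$)
$W{\left(H \right)} = 2 H \left(\frac{3}{22} + H\right)$ ($W{\left(H \right)} = \left(H + H\right) \left(\frac{1}{4 + \frac{10}{3}} + H\right) = 2 H \left(\frac{1}{\frac{22}{3}} + H\right) = 2 H \left(\frac{3}{22} + H\right)$)
$\left(29250 + 44181\right) \left(W{\left(0 \right)} + 28879\right) = \left(29250 + 44181\right) \left(\frac{1}{11} \cdot 0 \left(3 + 22 \cdot 0\right) + 28879\right) = 73431 \left(\frac{1}{11} \cdot 0 \left(3 + 0\right) + 28879\right) = 73431 \left(\frac{1}{11} \cdot 0 \cdot 3 + 28879\right) = 73431 \left(0 + 28879\right) = 73431 \cdot 28879 = 2120613849$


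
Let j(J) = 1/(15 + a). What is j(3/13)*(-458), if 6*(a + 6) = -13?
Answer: -2748/41 ≈ -67.024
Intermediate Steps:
a = -49/6 (a = -6 + (1/6)*(-13) = -6 - 13/6 = -49/6 ≈ -8.1667)
j(J) = 6/41 (j(J) = 1/(15 - 49/6) = 1/(41/6) = 6/41)
j(3/13)*(-458) = (6/41)*(-458) = -2748/41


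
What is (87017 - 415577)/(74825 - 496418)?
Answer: 109520/140531 ≈ 0.77933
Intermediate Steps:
(87017 - 415577)/(74825 - 496418) = -328560/(-421593) = -328560*(-1/421593) = 109520/140531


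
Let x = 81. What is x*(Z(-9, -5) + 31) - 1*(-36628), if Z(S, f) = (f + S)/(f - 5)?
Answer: 196262/5 ≈ 39252.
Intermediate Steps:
Z(S, f) = (S + f)/(-5 + f)
x*(Z(-9, -5) + 31) - 1*(-36628) = 81*((-9 - 5)/(-5 - 5) + 31) - 1*(-36628) = 81*(-14/(-10) + 31) + 36628 = 81*(-⅒*(-14) + 31) + 36628 = 81*(7/5 + 31) + 36628 = 81*(162/5) + 36628 = 13122/5 + 36628 = 196262/5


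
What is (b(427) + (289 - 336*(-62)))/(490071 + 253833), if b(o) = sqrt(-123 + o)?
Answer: 21121/743904 + sqrt(19)/185976 ≈ 0.028416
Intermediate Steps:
(b(427) + (289 - 336*(-62)))/(490071 + 253833) = (sqrt(-123 + 427) + (289 - 336*(-62)))/(490071 + 253833) = (sqrt(304) + (289 + 20832))/743904 = (4*sqrt(19) + 21121)*(1/743904) = (21121 + 4*sqrt(19))*(1/743904) = 21121/743904 + sqrt(19)/185976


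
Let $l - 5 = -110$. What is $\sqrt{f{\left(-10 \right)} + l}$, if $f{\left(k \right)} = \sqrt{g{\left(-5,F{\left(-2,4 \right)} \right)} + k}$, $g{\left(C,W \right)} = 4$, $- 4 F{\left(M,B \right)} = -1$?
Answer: $\sqrt{-105 + i \sqrt{6}} \approx 0.1195 + 10.248 i$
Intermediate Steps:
$l = -105$ ($l = 5 - 110 = -105$)
$F{\left(M,B \right)} = \frac{1}{4}$ ($F{\left(M,B \right)} = \left(- \frac{1}{4}\right) \left(-1\right) = \frac{1}{4}$)
$f{\left(k \right)} = \sqrt{4 + k}$
$\sqrt{f{\left(-10 \right)} + l} = \sqrt{\sqrt{4 - 10} - 105} = \sqrt{\sqrt{-6} - 105} = \sqrt{i \sqrt{6} - 105} = \sqrt{-105 + i \sqrt{6}}$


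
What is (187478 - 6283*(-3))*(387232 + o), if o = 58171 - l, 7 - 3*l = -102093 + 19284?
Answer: 258608817511/3 ≈ 8.6203e+10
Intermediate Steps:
l = 82816/3 (l = 7/3 - (-102093 + 19284)/3 = 7/3 - ⅓*(-82809) = 7/3 + 27603 = 82816/3 ≈ 27605.)
o = 91697/3 (o = 58171 - 1*82816/3 = 58171 - 82816/3 = 91697/3 ≈ 30566.)
(187478 - 6283*(-3))*(387232 + o) = (187478 - 6283*(-3))*(387232 + 91697/3) = (187478 + 18849)*(1253393/3) = 206327*(1253393/3) = 258608817511/3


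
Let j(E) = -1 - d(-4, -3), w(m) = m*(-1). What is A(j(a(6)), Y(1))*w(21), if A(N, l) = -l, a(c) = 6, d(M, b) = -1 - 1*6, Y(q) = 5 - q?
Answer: 84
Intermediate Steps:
d(M, b) = -7 (d(M, b) = -1 - 6 = -7)
w(m) = -m
j(E) = 6 (j(E) = -1 - 1*(-7) = -1 + 7 = 6)
A(j(a(6)), Y(1))*w(21) = (-(5 - 1*1))*(-1*21) = -(5 - 1)*(-21) = -1*4*(-21) = -4*(-21) = 84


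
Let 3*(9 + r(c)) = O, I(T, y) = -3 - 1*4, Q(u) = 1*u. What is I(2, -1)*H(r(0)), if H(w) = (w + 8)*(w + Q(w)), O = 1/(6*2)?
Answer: -79135/648 ≈ -122.12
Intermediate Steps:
Q(u) = u
I(T, y) = -7 (I(T, y) = -3 - 4 = -7)
O = 1/12 (O = (⅙)*(½) = 1/12 ≈ 0.083333)
r(c) = -323/36 (r(c) = -9 + (⅓)*(1/12) = -9 + 1/36 = -323/36)
H(w) = 2*w*(8 + w) (H(w) = (w + 8)*(w + w) = (8 + w)*(2*w) = 2*w*(8 + w))
I(2, -1)*H(r(0)) = -14*(-323)*(8 - 323/36)/36 = -14*(-323)*(-35)/(36*36) = -7*11305/648 = -79135/648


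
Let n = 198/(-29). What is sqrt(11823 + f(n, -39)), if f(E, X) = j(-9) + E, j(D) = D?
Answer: 2*sqrt(2482458)/29 ≈ 108.66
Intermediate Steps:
n = -198/29 (n = 198*(-1/29) = -198/29 ≈ -6.8276)
f(E, X) = -9 + E
sqrt(11823 + f(n, -39)) = sqrt(11823 + (-9 - 198/29)) = sqrt(11823 - 459/29) = sqrt(342408/29) = 2*sqrt(2482458)/29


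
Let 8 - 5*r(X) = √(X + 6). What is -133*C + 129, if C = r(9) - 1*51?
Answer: 33496/5 + 133*√15/5 ≈ 6802.2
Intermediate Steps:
r(X) = 8/5 - √(6 + X)/5 (r(X) = 8/5 - √(X + 6)/5 = 8/5 - √(6 + X)/5)
C = -247/5 - √15/5 (C = (8/5 - √(6 + 9)/5) - 1*51 = (8/5 - √15/5) - 51 = -247/5 - √15/5 ≈ -50.175)
-133*C + 129 = -133*(-247/5 - √15/5) + 129 = (32851/5 + 133*√15/5) + 129 = 33496/5 + 133*√15/5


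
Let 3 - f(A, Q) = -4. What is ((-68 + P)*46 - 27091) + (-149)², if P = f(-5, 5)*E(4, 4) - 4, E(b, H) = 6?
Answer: -6270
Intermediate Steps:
f(A, Q) = 7 (f(A, Q) = 3 - 1*(-4) = 3 + 4 = 7)
P = 38 (P = 7*6 - 4 = 42 - 4 = 38)
((-68 + P)*46 - 27091) + (-149)² = ((-68 + 38)*46 - 27091) + (-149)² = (-30*46 - 27091) + 22201 = (-1380 - 27091) + 22201 = -28471 + 22201 = -6270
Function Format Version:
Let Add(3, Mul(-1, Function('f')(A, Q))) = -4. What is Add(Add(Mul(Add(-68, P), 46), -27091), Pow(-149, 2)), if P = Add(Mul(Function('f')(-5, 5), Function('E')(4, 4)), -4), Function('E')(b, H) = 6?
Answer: -6270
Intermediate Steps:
Function('f')(A, Q) = 7 (Function('f')(A, Q) = Add(3, Mul(-1, -4)) = Add(3, 4) = 7)
P = 38 (P = Add(Mul(7, 6), -4) = Add(42, -4) = 38)
Add(Add(Mul(Add(-68, P), 46), -27091), Pow(-149, 2)) = Add(Add(Mul(Add(-68, 38), 46), -27091), Pow(-149, 2)) = Add(Add(Mul(-30, 46), -27091), 22201) = Add(Add(-1380, -27091), 22201) = Add(-28471, 22201) = -6270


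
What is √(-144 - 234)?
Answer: 3*I*√42 ≈ 19.442*I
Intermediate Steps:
√(-144 - 234) = √(-378) = 3*I*√42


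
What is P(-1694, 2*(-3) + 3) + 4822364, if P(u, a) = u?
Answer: 4820670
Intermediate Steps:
P(-1694, 2*(-3) + 3) + 4822364 = -1694 + 4822364 = 4820670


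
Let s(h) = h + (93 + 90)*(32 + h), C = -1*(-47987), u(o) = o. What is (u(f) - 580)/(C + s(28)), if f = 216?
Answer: -364/58995 ≈ -0.0061700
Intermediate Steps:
C = 47987
s(h) = 5856 + 184*h (s(h) = h + 183*(32 + h) = h + (5856 + 183*h) = 5856 + 184*h)
(u(f) - 580)/(C + s(28)) = (216 - 580)/(47987 + (5856 + 184*28)) = -364/(47987 + (5856 + 5152)) = -364/(47987 + 11008) = -364/58995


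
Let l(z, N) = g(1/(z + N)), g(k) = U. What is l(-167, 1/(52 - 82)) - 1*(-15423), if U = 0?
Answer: 15423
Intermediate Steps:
g(k) = 0
l(z, N) = 0
l(-167, 1/(52 - 82)) - 1*(-15423) = 0 - 1*(-15423) = 0 + 15423 = 15423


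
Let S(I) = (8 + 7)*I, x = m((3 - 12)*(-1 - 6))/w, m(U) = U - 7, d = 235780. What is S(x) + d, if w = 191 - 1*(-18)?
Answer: 49278860/209 ≈ 2.3578e+5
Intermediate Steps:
m(U) = -7 + U
w = 209 (w = 191 + 18 = 209)
x = 56/209 (x = (-7 + (3 - 12)*(-1 - 6))/209 = (-7 - 9*(-7))*(1/209) = (-7 + 63)*(1/209) = 56*(1/209) = 56/209 ≈ 0.26794)
S(I) = 15*I
S(x) + d = 15*(56/209) + 235780 = 840/209 + 235780 = 49278860/209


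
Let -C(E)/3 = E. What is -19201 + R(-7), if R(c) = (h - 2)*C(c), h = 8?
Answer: -19075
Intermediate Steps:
C(E) = -3*E
R(c) = -18*c (R(c) = (8 - 2)*(-3*c) = 6*(-3*c) = -18*c)
-19201 + R(-7) = -19201 - 18*(-7) = -19201 + 126 = -19075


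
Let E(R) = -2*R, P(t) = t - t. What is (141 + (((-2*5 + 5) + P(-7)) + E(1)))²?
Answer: 17956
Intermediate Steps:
P(t) = 0
(141 + (((-2*5 + 5) + P(-7)) + E(1)))² = (141 + (((-2*5 + 5) + 0) - 2*1))² = (141 + (((-10 + 5) + 0) - 2))² = (141 + ((-5 + 0) - 2))² = (141 + (-5 - 2))² = (141 - 7)² = 134² = 17956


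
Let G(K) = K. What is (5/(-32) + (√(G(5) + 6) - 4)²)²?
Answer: 1458777/1024 - 859*√11/2 ≈ 0.096567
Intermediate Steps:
(5/(-32) + (√(G(5) + 6) - 4)²)² = (5/(-32) + (√(5 + 6) - 4)²)² = (5*(-1/32) + (√11 - 4)²)² = (-5/32 + (-4 + √11)²)²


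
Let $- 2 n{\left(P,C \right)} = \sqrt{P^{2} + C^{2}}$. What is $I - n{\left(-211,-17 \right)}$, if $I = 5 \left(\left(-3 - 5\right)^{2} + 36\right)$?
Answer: $500 + \frac{\sqrt{44810}}{2} \approx 605.84$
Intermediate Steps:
$n{\left(P,C \right)} = - \frac{\sqrt{C^{2} + P^{2}}}{2}$ ($n{\left(P,C \right)} = - \frac{\sqrt{P^{2} + C^{2}}}{2} = - \frac{\sqrt{C^{2} + P^{2}}}{2}$)
$I = 500$ ($I = 5 \left(\left(-8\right)^{2} + 36\right) = 5 \left(64 + 36\right) = 5 \cdot 100 = 500$)
$I - n{\left(-211,-17 \right)} = 500 - - \frac{\sqrt{\left(-17\right)^{2} + \left(-211\right)^{2}}}{2} = 500 - - \frac{\sqrt{289 + 44521}}{2} = 500 - - \frac{\sqrt{44810}}{2} = 500 + \frac{\sqrt{44810}}{2}$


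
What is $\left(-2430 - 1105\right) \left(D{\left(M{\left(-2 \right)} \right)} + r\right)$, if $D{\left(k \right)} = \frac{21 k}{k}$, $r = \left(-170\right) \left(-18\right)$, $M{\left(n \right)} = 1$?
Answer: $-10891335$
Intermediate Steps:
$r = 3060$
$D{\left(k \right)} = 21$
$\left(-2430 - 1105\right) \left(D{\left(M{\left(-2 \right)} \right)} + r\right) = \left(-2430 - 1105\right) \left(21 + 3060\right) = \left(-3535\right) 3081 = -10891335$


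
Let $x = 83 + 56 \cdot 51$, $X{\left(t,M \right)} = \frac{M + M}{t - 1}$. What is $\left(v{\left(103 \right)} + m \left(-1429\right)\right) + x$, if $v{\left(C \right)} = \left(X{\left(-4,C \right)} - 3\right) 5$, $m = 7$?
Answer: $-7285$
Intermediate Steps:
$X{\left(t,M \right)} = \frac{2 M}{-1 + t}$
$x = 2939$ ($x = 83 + 2856 = 2939$)
$v{\left(C \right)} = -15 - 2 C$ ($v{\left(C \right)} = \left(\frac{2 C}{-1 - 4} - 3\right) 5 = \left(\frac{2 C}{-5} - 3\right) 5 = \left(2 C \left(- \frac{1}{5}\right) - 3\right) 5 = \left(- \frac{2 C}{5} - 3\right) 5 = \left(-3 - \frac{2 C}{5}\right) 5 = -15 - 2 C$)
$\left(v{\left(103 \right)} + m \left(-1429\right)\right) + x = \left(\left(-15 - 206\right) + 7 \left(-1429\right)\right) + 2939 = \left(\left(-15 - 206\right) - 10003\right) + 2939 = \left(-221 - 10003\right) + 2939 = -10224 + 2939 = -7285$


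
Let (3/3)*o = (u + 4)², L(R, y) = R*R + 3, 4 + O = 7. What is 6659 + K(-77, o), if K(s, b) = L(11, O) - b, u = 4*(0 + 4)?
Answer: 6383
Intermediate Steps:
O = 3 (O = -4 + 7 = 3)
u = 16 (u = 4*4 = 16)
L(R, y) = 3 + R² (L(R, y) = R² + 3 = 3 + R²)
o = 400 (o = (16 + 4)² = 20² = 400)
K(s, b) = 124 - b (K(s, b) = (3 + 11²) - b = (3 + 121) - b = 124 - b)
6659 + K(-77, o) = 6659 + (124 - 1*400) = 6659 + (124 - 400) = 6659 - 276 = 6383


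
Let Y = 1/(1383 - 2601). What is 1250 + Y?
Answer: 1522499/1218 ≈ 1250.0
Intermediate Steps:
Y = -1/1218 (Y = 1/(-1218) = -1/1218 ≈ -0.00082102)
1250 + Y = 1250 - 1/1218 = 1522499/1218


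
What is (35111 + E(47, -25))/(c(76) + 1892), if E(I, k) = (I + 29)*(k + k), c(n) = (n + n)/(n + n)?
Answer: 10437/631 ≈ 16.540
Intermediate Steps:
c(n) = 1 (c(n) = (2*n)/((2*n)) = (2*n)*(1/(2*n)) = 1)
E(I, k) = 2*k*(29 + I) (E(I, k) = (29 + I)*(2*k) = 2*k*(29 + I))
(35111 + E(47, -25))/(c(76) + 1892) = (35111 + 2*(-25)*(29 + 47))/(1 + 1892) = (35111 + 2*(-25)*76)/1893 = (35111 - 3800)*(1/1893) = 31311*(1/1893) = 10437/631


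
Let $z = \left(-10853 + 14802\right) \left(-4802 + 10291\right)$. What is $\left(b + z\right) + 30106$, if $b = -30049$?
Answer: $21676118$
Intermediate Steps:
$z = 21676061$ ($z = 3949 \cdot 5489 = 21676061$)
$\left(b + z\right) + 30106 = \left(-30049 + 21676061\right) + 30106 = 21646012 + 30106 = 21676118$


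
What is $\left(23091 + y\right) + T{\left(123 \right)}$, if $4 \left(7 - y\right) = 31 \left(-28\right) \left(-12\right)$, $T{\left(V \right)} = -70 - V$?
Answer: $20301$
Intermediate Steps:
$y = -2597$ ($y = 7 - \frac{31 \left(-28\right) \left(-12\right)}{4} = 7 - \frac{\left(-868\right) \left(-12\right)}{4} = 7 - 2604 = -2597$)
$\left(23091 + y\right) + T{\left(123 \right)} = \left(23091 - 2597\right) - 193 = 20494 - 193 = 20301$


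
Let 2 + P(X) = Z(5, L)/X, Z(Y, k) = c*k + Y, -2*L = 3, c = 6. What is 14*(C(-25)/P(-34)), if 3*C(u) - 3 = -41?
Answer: 2261/24 ≈ 94.208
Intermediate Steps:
C(u) = -38/3 (C(u) = 1 + (⅓)*(-41) = 1 - 41/3 = -38/3)
L = -3/2 (L = -½*3 = -3/2 ≈ -1.5000)
Z(Y, k) = Y + 6*k (Z(Y, k) = 6*k + Y = Y + 6*k)
P(X) = -2 - 4/X (P(X) = -2 + (5 + 6*(-3/2))/X = -2 + (5 - 9)/X = -2 - 4/X)
14*(C(-25)/P(-34)) = 14*(-38/(3*(-2 - 4/(-34)))) = 14*(-38/(3*(-2 - 4*(-1/34)))) = 14*(-38/(3*(-2 + 2/17))) = 14*(-38/(3*(-32/17))) = 14*(-38/3*(-17/32)) = 14*(323/48) = 2261/24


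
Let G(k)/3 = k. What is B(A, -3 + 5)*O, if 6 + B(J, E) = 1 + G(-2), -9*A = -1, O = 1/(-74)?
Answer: 11/74 ≈ 0.14865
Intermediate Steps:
O = -1/74 ≈ -0.013514
A = ⅑ (A = -⅑*(-1) = ⅑ ≈ 0.11111)
G(k) = 3*k
B(J, E) = -11 (B(J, E) = -6 + (1 + 3*(-2)) = -6 + (1 - 6) = -6 - 5 = -11)
B(A, -3 + 5)*O = -11*(-1/74) = 11/74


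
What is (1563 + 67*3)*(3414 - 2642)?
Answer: 1361808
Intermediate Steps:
(1563 + 67*3)*(3414 - 2642) = (1563 + 201)*772 = 1764*772 = 1361808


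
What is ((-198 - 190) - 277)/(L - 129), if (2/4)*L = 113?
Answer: -665/97 ≈ -6.8557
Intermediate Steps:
L = 226 (L = 2*113 = 226)
((-198 - 190) - 277)/(L - 129) = ((-198 - 190) - 277)/(226 - 129) = (-388 - 277)/97 = -665*1/97 = -665/97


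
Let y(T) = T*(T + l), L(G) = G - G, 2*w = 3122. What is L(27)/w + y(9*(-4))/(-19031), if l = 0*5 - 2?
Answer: -1368/19031 ≈ -0.071883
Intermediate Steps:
w = 1561 (w = (½)*3122 = 1561)
L(G) = 0
l = -2 (l = 0 - 2 = -2)
y(T) = T*(-2 + T) (y(T) = T*(T - 2) = T*(-2 + T))
L(27)/w + y(9*(-4))/(-19031) = 0/1561 + ((9*(-4))*(-2 + 9*(-4)))/(-19031) = 0*(1/1561) - 36*(-2 - 36)*(-1/19031) = 0 - 36*(-38)*(-1/19031) = 0 + 1368*(-1/19031) = 0 - 1368/19031 = -1368/19031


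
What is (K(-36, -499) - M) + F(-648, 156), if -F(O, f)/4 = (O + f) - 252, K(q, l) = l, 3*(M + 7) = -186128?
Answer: 193580/3 ≈ 64527.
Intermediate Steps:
M = -186149/3 (M = -7 + (⅓)*(-186128) = -7 - 186128/3 = -186149/3 ≈ -62050.)
F(O, f) = 1008 - 4*O - 4*f (F(O, f) = -4*((O + f) - 252) = -4*(-252 + O + f) = 1008 - 4*O - 4*f)
(K(-36, -499) - M) + F(-648, 156) = (-499 - 1*(-186149/3)) + (1008 - 4*(-648) - 4*156) = (-499 + 186149/3) + (1008 + 2592 - 624) = 184652/3 + 2976 = 193580/3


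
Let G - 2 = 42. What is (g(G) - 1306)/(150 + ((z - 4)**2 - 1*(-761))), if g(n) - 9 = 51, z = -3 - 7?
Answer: -1246/1107 ≈ -1.1256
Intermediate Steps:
z = -10
G = 44 (G = 2 + 42 = 44)
g(n) = 60 (g(n) = 9 + 51 = 60)
(g(G) - 1306)/(150 + ((z - 4)**2 - 1*(-761))) = (60 - 1306)/(150 + ((-10 - 4)**2 - 1*(-761))) = -1246/(150 + ((-14)**2 + 761)) = -1246/(150 + (196 + 761)) = -1246/(150 + 957) = -1246/1107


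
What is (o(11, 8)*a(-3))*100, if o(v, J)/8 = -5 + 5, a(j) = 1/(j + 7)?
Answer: 0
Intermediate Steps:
a(j) = 1/(7 + j)
o(v, J) = 0 (o(v, J) = 8*(-5 + 5) = 8*0 = 0)
(o(11, 8)*a(-3))*100 = (0/(7 - 3))*100 = (0/4)*100 = (0*(1/4))*100 = 0*100 = 0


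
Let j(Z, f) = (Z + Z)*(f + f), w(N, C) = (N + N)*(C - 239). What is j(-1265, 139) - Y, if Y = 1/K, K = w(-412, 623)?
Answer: -222548029439/316416 ≈ -7.0334e+5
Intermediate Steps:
w(N, C) = 2*N*(-239 + C) (w(N, C) = (2*N)*(-239 + C) = 2*N*(-239 + C))
K = -316416 (K = 2*(-412)*(-239 + 623) = 2*(-412)*384 = -316416)
Y = -1/316416 (Y = 1/(-316416) = -1/316416 ≈ -3.1604e-6)
j(Z, f) = 4*Z*f (j(Z, f) = (2*Z)*(2*f) = 4*Z*f)
j(-1265, 139) - Y = 4*(-1265)*139 - 1*(-1/316416) = -703340 + 1/316416 = -222548029439/316416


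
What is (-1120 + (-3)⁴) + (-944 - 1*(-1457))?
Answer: -526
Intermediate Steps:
(-1120 + (-3)⁴) + (-944 - 1*(-1457)) = (-1120 + 81) + (-944 + 1457) = -1039 + 513 = -526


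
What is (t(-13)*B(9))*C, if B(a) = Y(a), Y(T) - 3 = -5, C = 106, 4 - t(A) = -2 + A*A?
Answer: 34556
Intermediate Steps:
t(A) = 6 - A² (t(A) = 4 - (-2 + A*A) = 4 - (-2 + A²) = 4 + (2 - A²) = 6 - A²)
Y(T) = -2 (Y(T) = 3 - 5 = -2)
B(a) = -2
(t(-13)*B(9))*C = ((6 - 1*(-13)²)*(-2))*106 = ((6 - 1*169)*(-2))*106 = ((6 - 169)*(-2))*106 = -163*(-2)*106 = 326*106 = 34556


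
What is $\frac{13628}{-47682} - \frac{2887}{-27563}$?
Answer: $- \frac{118985315}{657129483} \approx -0.18107$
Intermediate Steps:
$\frac{13628}{-47682} - \frac{2887}{-27563} = 13628 \left(- \frac{1}{47682}\right) - - \frac{2887}{27563} = - \frac{6814}{23841} + \frac{2887}{27563} = - \frac{118985315}{657129483}$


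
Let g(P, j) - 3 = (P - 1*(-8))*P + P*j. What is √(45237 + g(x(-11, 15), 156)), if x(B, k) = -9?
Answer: √43845 ≈ 209.39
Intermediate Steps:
g(P, j) = 3 + P*j + P*(8 + P) (g(P, j) = 3 + ((P - 1*(-8))*P + P*j) = 3 + ((P + 8)*P + P*j) = 3 + ((8 + P)*P + P*j) = 3 + (P*(8 + P) + P*j) = 3 + (P*j + P*(8 + P)) = 3 + P*j + P*(8 + P))
√(45237 + g(x(-11, 15), 156)) = √(45237 + (3 + (-9)² + 8*(-9) - 9*156)) = √(45237 + (3 + 81 - 72 - 1404)) = √(45237 - 1392) = √43845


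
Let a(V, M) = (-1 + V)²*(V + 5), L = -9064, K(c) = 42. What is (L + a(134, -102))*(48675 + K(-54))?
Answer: 119342375919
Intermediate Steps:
a(V, M) = (-1 + V)²*(5 + V)
(L + a(134, -102))*(48675 + K(-54)) = (-9064 + (-1 + 134)²*(5 + 134))*(48675 + 42) = (-9064 + 133²*139)*48717 = (-9064 + 17689*139)*48717 = (-9064 + 2458771)*48717 = 2449707*48717 = 119342375919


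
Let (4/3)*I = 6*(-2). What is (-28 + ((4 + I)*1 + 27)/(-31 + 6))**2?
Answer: 521284/625 ≈ 834.05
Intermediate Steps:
I = -9 (I = 3*(6*(-2))/4 = (3/4)*(-12) = -9)
(-28 + ((4 + I)*1 + 27)/(-31 + 6))**2 = (-28 + ((4 - 9)*1 + 27)/(-31 + 6))**2 = (-28 + (-5*1 + 27)/(-25))**2 = (-28 + (-5 + 27)*(-1/25))**2 = (-28 + 22*(-1/25))**2 = (-28 - 22/25)**2 = (-722/25)**2 = 521284/625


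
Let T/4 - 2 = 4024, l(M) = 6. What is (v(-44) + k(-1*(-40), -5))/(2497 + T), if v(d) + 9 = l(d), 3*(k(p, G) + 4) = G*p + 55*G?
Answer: -496/55803 ≈ -0.0088884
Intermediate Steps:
k(p, G) = -4 + 55*G/3 + G*p/3 (k(p, G) = -4 + (G*p + 55*G)/3 = -4 + (55*G + G*p)/3 = -4 + (55*G/3 + G*p/3) = -4 + 55*G/3 + G*p/3)
T = 16104 (T = 8 + 4*4024 = 8 + 16096 = 16104)
v(d) = -3 (v(d) = -9 + 6 = -3)
(v(-44) + k(-1*(-40), -5))/(2497 + T) = (-3 + (-4 + (55/3)*(-5) + (1/3)*(-5)*(-1*(-40))))/(2497 + 16104) = (-3 + (-4 - 275/3 + (1/3)*(-5)*40))/18601 = (-3 + (-4 - 275/3 - 200/3))*(1/18601) = (-3 - 487/3)*(1/18601) = -496/3*1/18601 = -496/55803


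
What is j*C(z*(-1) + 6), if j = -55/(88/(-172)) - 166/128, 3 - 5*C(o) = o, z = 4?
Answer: 6797/320 ≈ 21.241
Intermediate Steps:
C(o) = ⅗ - o/5
j = 6797/64 (j = -55/(88*(-1/172)) - 166*1/128 = -55/(-22/43) - 83/64 = -55*(-43/22) - 83/64 = 215/2 - 83/64 = 6797/64 ≈ 106.20)
j*C(z*(-1) + 6) = 6797*(⅗ - (4*(-1) + 6)/5)/64 = 6797*(⅗ - (-4 + 6)/5)/64 = 6797*(⅗ - ⅕*2)/64 = 6797*(⅗ - ⅖)/64 = (6797/64)*(⅕) = 6797/320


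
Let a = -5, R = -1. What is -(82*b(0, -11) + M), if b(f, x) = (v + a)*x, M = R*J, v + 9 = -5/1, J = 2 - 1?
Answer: -17137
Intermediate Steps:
J = 1
v = -14 (v = -9 - 5/1 = -9 - 5*1 = -9 - 5 = -14)
M = -1 (M = -1*1 = -1)
b(f, x) = -19*x (b(f, x) = (-14 - 5)*x = -19*x)
-(82*b(0, -11) + M) = -(82*(-19*(-11)) - 1) = -(82*209 - 1) = -(17138 - 1) = -1*17137 = -17137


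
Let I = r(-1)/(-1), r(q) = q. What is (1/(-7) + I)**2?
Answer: 36/49 ≈ 0.73469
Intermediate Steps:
I = 1 (I = -1/(-1) = -1*(-1) = 1)
(1/(-7) + I)**2 = (1/(-7) + 1)**2 = (-1/7 + 1)**2 = (6/7)**2 = 36/49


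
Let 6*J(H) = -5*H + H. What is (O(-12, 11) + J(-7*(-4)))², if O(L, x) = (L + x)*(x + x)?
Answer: 14884/9 ≈ 1653.8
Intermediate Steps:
O(L, x) = 2*x*(L + x) (O(L, x) = (L + x)*(2*x) = 2*x*(L + x))
J(H) = -2*H/3 (J(H) = (-5*H + H)/6 = (-4*H)/6 = -2*H/3)
(O(-12, 11) + J(-7*(-4)))² = (2*11*(-12 + 11) - (-14)*(-4)/3)² = (2*11*(-1) - ⅔*28)² = (-22 - 56/3)² = (-122/3)² = 14884/9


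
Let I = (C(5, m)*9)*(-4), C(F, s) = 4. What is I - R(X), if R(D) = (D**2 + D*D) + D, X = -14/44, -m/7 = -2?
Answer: -17410/121 ≈ -143.88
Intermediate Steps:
m = 14 (m = -7*(-2) = 14)
X = -7/22 (X = -14*1/44 = -7/22 ≈ -0.31818)
R(D) = D + 2*D**2 (R(D) = (D**2 + D**2) + D = 2*D**2 + D = D + 2*D**2)
I = -144 (I = (4*9)*(-4) = 36*(-4) = -144)
I - R(X) = -144 - (-7)*(1 + 2*(-7/22))/22 = -144 - (-7)*(1 - 7/11)/22 = -144 - (-7)*4/(22*11) = -144 - 1*(-14/121) = -144 + 14/121 = -17410/121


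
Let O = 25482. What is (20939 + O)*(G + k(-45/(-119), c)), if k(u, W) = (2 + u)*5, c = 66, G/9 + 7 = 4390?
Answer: 217974818968/119 ≈ 1.8317e+9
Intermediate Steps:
G = 39447 (G = -63 + 9*4390 = -63 + 39510 = 39447)
k(u, W) = 10 + 5*u
(20939 + O)*(G + k(-45/(-119), c)) = (20939 + 25482)*(39447 + (10 + 5*(-45/(-119)))) = 46421*(39447 + (10 + 5*(-45*(-1/119)))) = 46421*(39447 + (10 + 5*(45/119))) = 46421*(39447 + (10 + 225/119)) = 46421*(39447 + 1415/119) = 46421*(4695608/119) = 217974818968/119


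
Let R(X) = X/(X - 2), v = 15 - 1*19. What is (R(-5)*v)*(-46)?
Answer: 920/7 ≈ 131.43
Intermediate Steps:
v = -4 (v = 15 - 19 = -4)
R(X) = X/(-2 + X)
(R(-5)*v)*(-46) = (-5/(-2 - 5)*(-4))*(-46) = (-5/(-7)*(-4))*(-46) = (-5*(-⅐)*(-4))*(-46) = ((5/7)*(-4))*(-46) = -20/7*(-46) = 920/7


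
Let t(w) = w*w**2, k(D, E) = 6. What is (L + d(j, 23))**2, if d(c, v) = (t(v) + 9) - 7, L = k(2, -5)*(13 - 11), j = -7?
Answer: 148376761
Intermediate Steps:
t(w) = w**3
L = 12 (L = 6*(13 - 11) = 6*2 = 12)
d(c, v) = 2 + v**3 (d(c, v) = (v**3 + 9) - 7 = (9 + v**3) - 7 = 2 + v**3)
(L + d(j, 23))**2 = (12 + (2 + 23**3))**2 = (12 + (2 + 12167))**2 = (12 + 12169)**2 = 12181**2 = 148376761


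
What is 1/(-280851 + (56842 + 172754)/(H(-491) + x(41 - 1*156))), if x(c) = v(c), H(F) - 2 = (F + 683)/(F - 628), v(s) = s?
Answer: -14071/3980400857 ≈ -3.5351e-6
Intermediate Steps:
H(F) = 2 + (683 + F)/(-628 + F) (H(F) = 2 + (F + 683)/(F - 628) = 2 + (683 + F)/(-628 + F))
x(c) = c
1/(-280851 + (56842 + 172754)/(H(-491) + x(41 - 1*156))) = 1/(-280851 + (56842 + 172754)/(3*(-191 - 491)/(-628 - 491) + (41 - 1*156))) = 1/(-280851 + 229596/(3*(-682)/(-1119) + (41 - 156))) = 1/(-280851 + 229596/(3*(-1/1119)*(-682) - 115)) = 1/(-280851 + 229596/(682/373 - 115)) = 1/(-280851 + 229596/(-42213/373)) = 1/(-280851 + 229596*(-373/42213)) = 1/(-280851 - 28546436/14071) = 1/(-3980400857/14071) = -14071/3980400857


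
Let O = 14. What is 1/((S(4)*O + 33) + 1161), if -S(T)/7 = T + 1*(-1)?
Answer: 1/900 ≈ 0.0011111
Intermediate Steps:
S(T) = 7 - 7*T (S(T) = -7*(T + 1*(-1)) = -7*(T - 1) = -7*(-1 + T) = 7 - 7*T)
1/((S(4)*O + 33) + 1161) = 1/(((7 - 7*4)*14 + 33) + 1161) = 1/(((7 - 28)*14 + 33) + 1161) = 1/((-21*14 + 33) + 1161) = 1/((-294 + 33) + 1161) = 1/(-261 + 1161) = 1/900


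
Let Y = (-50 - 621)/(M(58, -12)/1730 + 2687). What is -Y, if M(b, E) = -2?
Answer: 580415/2324254 ≈ 0.24972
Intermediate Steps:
Y = -580415/2324254 (Y = (-50 - 621)/(-2/1730 + 2687) = -671/(-2*1/1730 + 2687) = -671/(-1/865 + 2687) = -671/2324254/865 = -671*865/2324254 = -580415/2324254 ≈ -0.24972)
-Y = -1*(-580415/2324254) = 580415/2324254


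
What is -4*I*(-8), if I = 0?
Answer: 0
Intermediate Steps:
-4*I*(-8) = -4*0*(-8) = 0*(-8) = 0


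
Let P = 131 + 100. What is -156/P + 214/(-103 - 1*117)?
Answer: -1269/770 ≈ -1.6481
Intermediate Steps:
P = 231
-156/P + 214/(-103 - 1*117) = -156/231 + 214/(-103 - 1*117) = -156*1/231 + 214/(-103 - 117) = -52/77 + 214/(-220) = -52/77 + 214*(-1/220) = -52/77 - 107/110 = -1269/770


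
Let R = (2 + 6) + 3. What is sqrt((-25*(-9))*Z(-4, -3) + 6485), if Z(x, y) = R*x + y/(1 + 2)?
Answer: 2*I*sqrt(910) ≈ 60.332*I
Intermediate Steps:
R = 11 (R = 8 + 3 = 11)
Z(x, y) = 11*x + y/3 (Z(x, y) = 11*x + y/(1 + 2) = 11*x + y/3)
sqrt((-25*(-9))*Z(-4, -3) + 6485) = sqrt((-25*(-9))*(11*(-4) + (1/3)*(-3)) + 6485) = sqrt(225*(-44 - 1) + 6485) = sqrt(225*(-45) + 6485) = sqrt(-10125 + 6485) = sqrt(-3640) = 2*I*sqrt(910)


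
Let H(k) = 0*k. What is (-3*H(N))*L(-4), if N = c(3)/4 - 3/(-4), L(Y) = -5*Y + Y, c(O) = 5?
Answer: 0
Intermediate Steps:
L(Y) = -4*Y
N = 2 (N = 5/4 - 3/(-4) = 5*(1/4) - 3*(-1/4) = 5/4 + 3/4 = 2)
H(k) = 0
(-3*H(N))*L(-4) = (-3*0)*(-4*(-4)) = 0*16 = 0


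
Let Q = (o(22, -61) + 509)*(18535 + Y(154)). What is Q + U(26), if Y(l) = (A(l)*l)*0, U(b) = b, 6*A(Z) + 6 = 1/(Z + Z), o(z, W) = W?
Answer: 8303706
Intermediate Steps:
A(Z) = -1 + 1/(12*Z) (A(Z) = -1 + 1/(6*(Z + Z)) = -1 + 1/(6*((2*Z))) = -1 + (1/(2*Z))/6 = -1 + 1/(12*Z))
Y(l) = 0 (Y(l) = (((1/12 - l)/l)*l)*0 = (1/12 - l)*0 = 0)
Q = 8303680 (Q = (-61 + 509)*(18535 + 0) = 448*18535 = 8303680)
Q + U(26) = 8303680 + 26 = 8303706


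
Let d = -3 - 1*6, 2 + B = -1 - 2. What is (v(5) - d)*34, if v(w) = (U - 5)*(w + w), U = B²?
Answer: 7106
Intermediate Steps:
B = -5 (B = -2 + (-1 - 2) = -2 - 3 = -5)
U = 25 (U = (-5)² = 25)
d = -9 (d = -3 - 6 = -9)
v(w) = 40*w (v(w) = (25 - 5)*(w + w) = 20*(2*w) = 40*w)
(v(5) - d)*34 = (40*5 - 1*(-9))*34 = (200 + 9)*34 = 209*34 = 7106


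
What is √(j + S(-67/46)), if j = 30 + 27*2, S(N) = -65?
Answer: √19 ≈ 4.3589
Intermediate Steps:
j = 84 (j = 30 + 54 = 84)
√(j + S(-67/46)) = √(84 - 65) = √19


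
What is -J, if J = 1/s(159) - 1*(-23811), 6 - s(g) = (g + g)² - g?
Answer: -2403934748/100959 ≈ -23811.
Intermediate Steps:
s(g) = 6 + g - 4*g² (s(g) = 6 - ((g + g)² - g) = 6 - ((2*g)² - g) = 6 - (4*g² - g) = 6 - (-g + 4*g²) = 6 + (g - 4*g²) = 6 + g - 4*g²)
J = 2403934748/100959 (J = 1/(6 + 159 - 4*159²) - 1*(-23811) = 1/(6 + 159 - 4*25281) + 23811 = 1/(6 + 159 - 101124) + 23811 = 1/(-100959) + 23811 = -1/100959 + 23811 = 2403934748/100959 ≈ 23811.)
-J = -1*2403934748/100959 = -2403934748/100959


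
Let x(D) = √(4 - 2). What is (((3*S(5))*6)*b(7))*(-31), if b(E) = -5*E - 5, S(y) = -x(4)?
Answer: -22320*√2 ≈ -31565.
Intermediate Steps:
x(D) = √2
S(y) = -√2
b(E) = -5 - 5*E
(((3*S(5))*6)*b(7))*(-31) = (((3*(-√2))*6)*(-5 - 5*7))*(-31) = ((-3*√2*6)*(-5 - 35))*(-31) = (-18*√2*(-40))*(-31) = (720*√2)*(-31) = -22320*√2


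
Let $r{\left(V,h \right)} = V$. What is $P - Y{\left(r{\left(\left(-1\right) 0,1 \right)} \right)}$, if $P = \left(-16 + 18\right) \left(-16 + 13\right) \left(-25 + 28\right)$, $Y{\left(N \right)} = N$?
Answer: $-18$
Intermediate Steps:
$P = -18$ ($P = 2 \left(-3\right) 3 = \left(-6\right) 3 = -18$)
$P - Y{\left(r{\left(\left(-1\right) 0,1 \right)} \right)} = -18 - \left(-1\right) 0 = -18 - 0 = -18 + 0 = -18$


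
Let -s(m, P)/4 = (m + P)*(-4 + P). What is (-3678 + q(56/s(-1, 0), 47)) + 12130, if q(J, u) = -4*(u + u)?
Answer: 8076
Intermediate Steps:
s(m, P) = -4*(-4 + P)*(P + m) (s(m, P) = -4*(m + P)*(-4 + P) = -4*(P + m)*(-4 + P) = -4*(-4 + P)*(P + m))
q(J, u) = -8*u
(-3678 + q(56/s(-1, 0), 47)) + 12130 = (-3678 - 8*47) + 12130 = (-3678 - 376) + 12130 = -4054 + 12130 = 8076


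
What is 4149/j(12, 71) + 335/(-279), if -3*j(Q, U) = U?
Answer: -3496498/19809 ≈ -176.51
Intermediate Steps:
j(Q, U) = -U/3
4149/j(12, 71) + 335/(-279) = 4149/((-⅓*71)) + 335/(-279) = 4149/(-71/3) + 335*(-1/279) = 4149*(-3/71) - 335/279 = -12447/71 - 335/279 = -3496498/19809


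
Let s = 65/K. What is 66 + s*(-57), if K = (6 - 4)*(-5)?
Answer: 873/2 ≈ 436.50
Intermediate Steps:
K = -10 (K = 2*(-5) = -10)
s = -13/2 (s = 65/(-10) = 65*(-⅒) = -13/2 ≈ -6.5000)
66 + s*(-57) = 66 - 13/2*(-57) = 66 + 741/2 = 873/2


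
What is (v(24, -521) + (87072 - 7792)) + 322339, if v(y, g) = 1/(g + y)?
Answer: 199604642/497 ≈ 4.0162e+5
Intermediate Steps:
(v(24, -521) + (87072 - 7792)) + 322339 = (1/(-521 + 24) + (87072 - 7792)) + 322339 = (1/(-497) + 79280) + 322339 = (-1/497 + 79280) + 322339 = 39402159/497 + 322339 = 199604642/497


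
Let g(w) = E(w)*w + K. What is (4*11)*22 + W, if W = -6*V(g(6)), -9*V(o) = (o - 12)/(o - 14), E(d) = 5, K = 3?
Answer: 18406/19 ≈ 968.74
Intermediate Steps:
g(w) = 3 + 5*w (g(w) = 5*w + 3 = 3 + 5*w)
V(o) = -(-12 + o)/(9*(-14 + o)) (V(o) = -(o - 12)/(9*(o - 14)) = -(-12 + o)/(9*(-14 + o)))
W = 14/19 (W = -2*(12 - (3 + 5*6))/(3*(-14 + (3 + 5*6))) = -2*(12 - (3 + 30))/(3*(-14 + (3 + 30))) = -2*(12 - 1*33)/(3*(-14 + 33)) = -2*(12 - 33)/(3*19) = -2*(-21)/(3*19) = -6*(-7/57) = 14/19 ≈ 0.73684)
(4*11)*22 + W = (4*11)*22 + 14/19 = 44*22 + 14/19 = 968 + 14/19 = 18406/19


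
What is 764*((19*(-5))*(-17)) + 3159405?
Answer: 4393265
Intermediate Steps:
764*((19*(-5))*(-17)) + 3159405 = 764*(-95*(-17)) + 3159405 = 764*1615 + 3159405 = 1233860 + 3159405 = 4393265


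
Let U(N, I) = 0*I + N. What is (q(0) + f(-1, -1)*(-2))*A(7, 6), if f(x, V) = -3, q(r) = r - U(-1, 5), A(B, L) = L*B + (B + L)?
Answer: 385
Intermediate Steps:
A(B, L) = B + L + B*L (A(B, L) = B*L + (B + L) = B + L + B*L)
U(N, I) = N (U(N, I) = 0 + N = N)
q(r) = 1 + r (q(r) = r - 1*(-1) = r + 1 = 1 + r)
(q(0) + f(-1, -1)*(-2))*A(7, 6) = ((1 + 0) - 3*(-2))*(7 + 6 + 7*6) = (1 + 6)*(7 + 6 + 42) = 7*55 = 385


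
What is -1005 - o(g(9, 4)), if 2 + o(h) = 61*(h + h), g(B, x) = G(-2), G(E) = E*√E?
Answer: -1003 + 244*I*√2 ≈ -1003.0 + 345.07*I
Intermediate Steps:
G(E) = E^(3/2)
g(B, x) = -2*I*√2 (g(B, x) = (-2)^(3/2) = -2*I*√2)
o(h) = -2 + 122*h (o(h) = -2 + 61*(h + h) = -2 + 61*(2*h) = -2 + 122*h)
-1005 - o(g(9, 4)) = -1005 - (-2 + 122*(-2*I*√2)) = -1005 - (-2 - 244*I*√2) = -1005 + (2 + 244*I*√2) = -1003 + 244*I*√2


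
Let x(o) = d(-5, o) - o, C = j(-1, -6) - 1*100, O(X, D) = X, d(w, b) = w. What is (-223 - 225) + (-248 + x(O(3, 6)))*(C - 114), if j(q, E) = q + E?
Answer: 56128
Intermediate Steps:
j(q, E) = E + q
C = -107 (C = (-6 - 1) - 1*100 = -7 - 100 = -107)
x(o) = -5 - o
(-223 - 225) + (-248 + x(O(3, 6)))*(C - 114) = (-223 - 225) + (-248 + (-5 - 1*3))*(-107 - 114) = -448 + (-248 + (-5 - 3))*(-221) = -448 + (-248 - 8)*(-221) = -448 - 256*(-221) = -448 + 56576 = 56128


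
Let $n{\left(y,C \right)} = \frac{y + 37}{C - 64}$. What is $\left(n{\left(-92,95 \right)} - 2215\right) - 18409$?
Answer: $- \frac{639399}{31} \approx -20626.0$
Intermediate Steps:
$n{\left(y,C \right)} = \frac{37 + y}{-64 + C}$
$\left(n{\left(-92,95 \right)} - 2215\right) - 18409 = \left(\frac{37 - 92}{-64 + 95} - 2215\right) - 18409 = \left(\frac{1}{31} \left(-55\right) - 2215\right) - 18409 = \left(- \frac{55}{31} - 2215\right) - 18409 = - \frac{68720}{31} - 18409 = - \frac{639399}{31}$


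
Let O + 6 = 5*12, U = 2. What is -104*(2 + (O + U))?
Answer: -6032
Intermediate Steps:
O = 54 (O = -6 + 5*12 = -6 + 60 = 54)
-104*(2 + (O + U)) = -104*(2 + (54 + 2)) = -104*(2 + 56) = -104*58 = -6032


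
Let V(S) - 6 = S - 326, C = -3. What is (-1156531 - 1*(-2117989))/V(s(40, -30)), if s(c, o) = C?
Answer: -961458/323 ≈ -2976.6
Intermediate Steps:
s(c, o) = -3
V(S) = -320 + S (V(S) = 6 + (S - 326) = 6 + (-326 + S) = -320 + S)
(-1156531 - 1*(-2117989))/V(s(40, -30)) = (-1156531 - 1*(-2117989))/(-320 - 3) = (-1156531 + 2117989)/(-323) = 961458*(-1/323) = -961458/323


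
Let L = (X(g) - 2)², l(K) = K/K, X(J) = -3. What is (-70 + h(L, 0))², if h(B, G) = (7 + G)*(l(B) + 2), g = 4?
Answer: 2401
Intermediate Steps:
l(K) = 1
L = 25 (L = (-3 - 2)² = (-5)² = 25)
h(B, G) = 21 + 3*G (h(B, G) = (7 + G)*(1 + 2) = (7 + G)*3 = 21 + 3*G)
(-70 + h(L, 0))² = (-70 + (21 + 3*0))² = (-70 + (21 + 0))² = (-70 + 21)² = (-49)² = 2401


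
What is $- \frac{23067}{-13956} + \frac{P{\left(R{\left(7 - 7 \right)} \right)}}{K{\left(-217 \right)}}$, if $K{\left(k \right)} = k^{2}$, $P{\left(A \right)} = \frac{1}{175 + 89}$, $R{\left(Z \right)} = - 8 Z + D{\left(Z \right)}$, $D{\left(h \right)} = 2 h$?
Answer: $\frac{23896444349}{14457829848} \approx 1.6528$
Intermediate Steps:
$R{\left(Z \right)} = - 6 Z$ ($R{\left(Z \right)} = - 8 Z + 2 Z = - 6 Z$)
$P{\left(A \right)} = \frac{1}{264}$
$- \frac{23067}{-13956} + \frac{P{\left(R{\left(7 - 7 \right)} \right)}}{K{\left(-217 \right)}} = - \frac{23067}{-13956} + \frac{1}{264 \left(-217\right)^{2}} = \left(-23067\right) \left(- \frac{1}{13956}\right) + \frac{1}{264 \cdot 47089} = \frac{7689}{4652} + \frac{1}{264} \cdot \frac{1}{47089} = \frac{7689}{4652} + \frac{1}{12431496} = \frac{23896444349}{14457829848}$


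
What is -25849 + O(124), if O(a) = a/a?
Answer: -25848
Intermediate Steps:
O(a) = 1
-25849 + O(124) = -25849 + 1 = -25848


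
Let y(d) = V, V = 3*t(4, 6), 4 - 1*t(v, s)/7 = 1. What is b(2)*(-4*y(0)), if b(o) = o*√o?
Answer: -504*√2 ≈ -712.76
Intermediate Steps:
t(v, s) = 21 (t(v, s) = 28 - 7*1 = 28 - 7 = 21)
V = 63 (V = 3*21 = 63)
y(d) = 63
b(o) = o^(3/2)
b(2)*(-4*y(0)) = 2^(3/2)*(-4*63) = (2*√2)*(-252) = -504*√2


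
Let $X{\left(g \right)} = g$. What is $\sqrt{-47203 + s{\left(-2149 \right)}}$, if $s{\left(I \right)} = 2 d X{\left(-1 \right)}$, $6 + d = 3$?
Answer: $i \sqrt{47197} \approx 217.25 i$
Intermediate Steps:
$d = -3$ ($d = -6 + 3 = -3$)
$s{\left(I \right)} = 6$ ($s{\left(I \right)} = 2 \left(-3\right) \left(-1\right) = \left(-6\right) \left(-1\right) = 6$)
$\sqrt{-47203 + s{\left(-2149 \right)}} = \sqrt{-47203 + 6} = \sqrt{-47197} = i \sqrt{47197}$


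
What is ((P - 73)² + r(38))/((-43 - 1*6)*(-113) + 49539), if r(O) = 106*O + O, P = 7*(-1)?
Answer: 5233/27538 ≈ 0.19003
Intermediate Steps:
P = -7
r(O) = 107*O
((P - 73)² + r(38))/((-43 - 1*6)*(-113) + 49539) = ((-7 - 73)² + 107*38)/((-43 - 1*6)*(-113) + 49539) = ((-80)² + 4066)/((-43 - 6)*(-113) + 49539) = (6400 + 4066)/(-49*(-113) + 49539) = 10466/(5537 + 49539) = 10466/55076 = 10466*(1/55076) = 5233/27538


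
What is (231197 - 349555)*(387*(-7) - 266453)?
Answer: 31857475996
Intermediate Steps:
(231197 - 349555)*(387*(-7) - 266453) = -118358*(-2709 - 266453) = -118358*(-269162) = 31857475996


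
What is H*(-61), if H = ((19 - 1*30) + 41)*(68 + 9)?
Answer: -140910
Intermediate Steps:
H = 2310 (H = ((19 - 30) + 41)*77 = (-11 + 41)*77 = 30*77 = 2310)
H*(-61) = 2310*(-61) = -140910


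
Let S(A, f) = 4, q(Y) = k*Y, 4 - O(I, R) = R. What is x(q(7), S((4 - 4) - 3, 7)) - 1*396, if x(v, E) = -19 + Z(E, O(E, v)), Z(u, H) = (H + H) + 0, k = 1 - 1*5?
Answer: -351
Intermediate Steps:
k = -4 (k = 1 - 5 = -4)
O(I, R) = 4 - R
q(Y) = -4*Y
Z(u, H) = 2*H (Z(u, H) = 2*H + 0 = 2*H)
x(v, E) = -11 - 2*v (x(v, E) = -19 + 2*(4 - v) = -19 + (8 - 2*v) = -11 - 2*v)
x(q(7), S((4 - 4) - 3, 7)) - 1*396 = (-11 - (-8)*7) - 1*396 = (-11 - 2*(-28)) - 396 = (-11 + 56) - 396 = 45 - 396 = -351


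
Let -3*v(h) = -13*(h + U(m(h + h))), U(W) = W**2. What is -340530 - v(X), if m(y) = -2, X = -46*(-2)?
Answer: -340946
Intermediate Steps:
X = 92
v(h) = 52/3 + 13*h/3 (v(h) = -(-13)*(h + (-2)**2)/3 = -(-13)*(h + 4)/3 = -(-13)*(4 + h)/3 = -(-52 - 13*h)/3 = 52/3 + 13*h/3)
-340530 - v(X) = -340530 - (52/3 + (13/3)*92) = -340530 - (52/3 + 1196/3) = -340530 - 1*416 = -340530 - 416 = -340946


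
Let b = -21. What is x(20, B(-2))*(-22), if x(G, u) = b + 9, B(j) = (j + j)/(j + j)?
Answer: 264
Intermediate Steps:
B(j) = 1 (B(j) = (2*j)/((2*j)) = (2*j)*(1/(2*j)) = 1)
x(G, u) = -12 (x(G, u) = -21 + 9 = -12)
x(20, B(-2))*(-22) = -12*(-22) = 264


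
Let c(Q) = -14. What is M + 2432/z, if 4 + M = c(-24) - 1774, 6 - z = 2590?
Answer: -30480/17 ≈ -1792.9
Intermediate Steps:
z = -2584 (z = 6 - 1*2590 = 6 - 2590 = -2584)
M = -1792 (M = -4 + (-14 - 1774) = -4 - 1788 = -1792)
M + 2432/z = -1792 + 2432/(-2584) = -1792 + 2432*(-1/2584) = -1792 - 16/17 = -30480/17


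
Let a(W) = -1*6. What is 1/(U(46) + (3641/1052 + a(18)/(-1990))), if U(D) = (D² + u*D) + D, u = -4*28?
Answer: -1046740/3126126649 ≈ -0.00033484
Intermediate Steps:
u = -112
a(W) = -6
U(D) = D² - 111*D (U(D) = (D² - 112*D) + D = D² - 111*D)
1/(U(46) + (3641/1052 + a(18)/(-1990))) = 1/(46*(-111 + 46) + (3641/1052 - 6/(-1990))) = 1/(46*(-65) + (3641*(1/1052) - 6*(-1/1990))) = 1/(-2990 + (3641/1052 + 3/995)) = 1/(-2990 + 3625951/1046740) = 1/(-3126126649/1046740) = -1046740/3126126649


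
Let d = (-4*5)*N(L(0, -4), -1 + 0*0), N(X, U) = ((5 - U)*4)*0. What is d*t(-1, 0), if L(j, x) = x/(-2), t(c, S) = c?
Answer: 0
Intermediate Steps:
L(j, x) = -x/2 (L(j, x) = x*(-1/2) = -x/2)
N(X, U) = 0 (N(X, U) = (20 - 4*U)*0 = 0)
d = 0 (d = -4*5*0 = -20*0 = 0)
d*t(-1, 0) = 0*(-1) = 0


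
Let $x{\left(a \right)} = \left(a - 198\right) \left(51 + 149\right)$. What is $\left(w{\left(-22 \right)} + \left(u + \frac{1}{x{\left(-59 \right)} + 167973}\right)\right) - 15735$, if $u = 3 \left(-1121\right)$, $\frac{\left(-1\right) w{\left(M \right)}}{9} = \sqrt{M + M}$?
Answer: $- \frac{2226311153}{116573} - 18 i \sqrt{11} \approx -19098.0 - 59.699 i$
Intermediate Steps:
$w{\left(M \right)} = - 9 \sqrt{2} \sqrt{M}$ ($w{\left(M \right)} = - 9 \sqrt{M + M} = - 9 \sqrt{2 M} = - 9 \sqrt{2} \sqrt{M}$)
$x{\left(a \right)} = -39600 + 200 a$ ($x{\left(a \right)} = \left(-198 + a\right) 200 = -39600 + 200 a$)
$u = -3363$
$\left(w{\left(-22 \right)} + \left(u + \frac{1}{x{\left(-59 \right)} + 167973}\right)\right) - 15735 = \left(- 9 \sqrt{2} \sqrt{-22} - \left(3363 - \frac{1}{\left(-39600 + 200 \left(-59\right)\right) + 167973}\right)\right) - 15735 = \left(- 9 \sqrt{2} i \sqrt{22} - \left(3363 - \frac{1}{\left(-39600 - 11800\right) + 167973}\right)\right) - 15735 = \left(- 18 i \sqrt{11} - \left(3363 - \frac{1}{-51400 + 167973}\right)\right) - 15735 = \left(- 18 i \sqrt{11} - \left(3363 - \frac{1}{116573}\right)\right) - 15735 = \left(- 18 i \sqrt{11} + \left(-3363 + \frac{1}{116573}\right)\right) - 15735 = \left(- 18 i \sqrt{11} - \frac{392034998}{116573}\right) - 15735 = \left(- \frac{392034998}{116573} - 18 i \sqrt{11}\right) - 15735 = - \frac{2226311153}{116573} - 18 i \sqrt{11}$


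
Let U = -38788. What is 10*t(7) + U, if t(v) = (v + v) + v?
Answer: -38578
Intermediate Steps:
t(v) = 3*v (t(v) = 2*v + v = 3*v)
10*t(7) + U = 10*(3*7) - 38788 = 10*21 - 38788 = 210 - 38788 = -38578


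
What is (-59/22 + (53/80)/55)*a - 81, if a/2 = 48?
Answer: -92757/275 ≈ -337.30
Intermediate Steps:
a = 96 (a = 2*48 = 96)
(-59/22 + (53/80)/55)*a - 81 = (-59/22 + (53/80)/55)*96 - 81 = (-59*1/22 + (53*(1/80))*(1/55))*96 - 81 = (-59/22 + (53/80)*(1/55))*96 - 81 = (-59/22 + 53/4400)*96 - 81 = -11747/4400*96 - 81 = -70482/275 - 81 = -92757/275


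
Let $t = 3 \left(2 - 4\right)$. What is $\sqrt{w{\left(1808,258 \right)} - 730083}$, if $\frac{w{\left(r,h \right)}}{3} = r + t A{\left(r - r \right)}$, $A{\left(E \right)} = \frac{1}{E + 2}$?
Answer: $2 i \sqrt{181167} \approx 851.27 i$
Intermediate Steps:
$A{\left(E \right)} = \frac{1}{2 + E}$
$t = -6$ ($t = 3 \left(-2\right) = -6$)
$w{\left(r,h \right)} = -9 + 3 r$ ($w{\left(r,h \right)} = 3 \left(r - \frac{6}{2 + \left(r - r\right)}\right) = 3 \left(r - \frac{6}{2 + 0}\right) = 3 \left(r - \frac{6}{2}\right) = 3 \left(r - 3\right) = 3 \left(-3 + r\right) = -9 + 3 r$)
$\sqrt{w{\left(1808,258 \right)} - 730083} = \sqrt{\left(-9 + 3 \cdot 1808\right) - 730083} = \sqrt{\left(-9 + 5424\right) + \left(-1646684 + 916601\right)} = \sqrt{5415 - 730083} = \sqrt{-724668} = 2 i \sqrt{181167}$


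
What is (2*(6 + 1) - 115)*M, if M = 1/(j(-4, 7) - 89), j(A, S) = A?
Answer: 101/93 ≈ 1.0860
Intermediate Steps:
M = -1/93 (M = 1/(-4 - 89) = 1/(-93) = -1/93 ≈ -0.010753)
(2*(6 + 1) - 115)*M = (2*(6 + 1) - 115)*(-1/93) = (2*7 - 115)*(-1/93) = (14 - 115)*(-1/93) = -101*(-1/93) = 101/93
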